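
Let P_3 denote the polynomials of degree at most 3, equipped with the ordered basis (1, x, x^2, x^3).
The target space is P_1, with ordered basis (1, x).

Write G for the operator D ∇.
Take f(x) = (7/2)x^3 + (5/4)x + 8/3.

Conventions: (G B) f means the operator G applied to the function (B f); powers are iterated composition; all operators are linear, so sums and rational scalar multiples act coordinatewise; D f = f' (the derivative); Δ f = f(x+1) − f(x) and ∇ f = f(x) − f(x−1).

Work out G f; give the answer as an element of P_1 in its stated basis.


∇ f = (21/2)x^2 - (21/2)x + 19/4
D ∇ f = 21x - 21/2

the result is g(x) = 21x - 21/2


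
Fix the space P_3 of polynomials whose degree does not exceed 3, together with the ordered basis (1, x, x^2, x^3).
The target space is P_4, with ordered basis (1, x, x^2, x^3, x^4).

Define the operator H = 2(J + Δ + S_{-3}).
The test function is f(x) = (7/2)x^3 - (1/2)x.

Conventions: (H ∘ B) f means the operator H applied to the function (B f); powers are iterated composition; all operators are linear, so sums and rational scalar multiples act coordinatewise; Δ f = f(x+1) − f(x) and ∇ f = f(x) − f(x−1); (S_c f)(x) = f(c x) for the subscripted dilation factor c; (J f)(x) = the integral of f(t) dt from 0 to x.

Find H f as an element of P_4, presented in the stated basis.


J f = (7/8)x^4 - (1/4)x^2
Δ f = (21/2)x^2 + (21/2)x + 3
S_{-3} f = -(189/2)x^3 + (3/2)x
(J + Δ + S_{-3}) f = (7/8)x^4 - (189/2)x^3 + (41/4)x^2 + 12x + 3
(2(J + Δ + S_{-3})) f = (7/4)x^4 - 189x^3 + (41/2)x^2 + 24x + 6

g(x) = (7/4)x^4 - 189x^3 + (41/2)x^2 + 24x + 6


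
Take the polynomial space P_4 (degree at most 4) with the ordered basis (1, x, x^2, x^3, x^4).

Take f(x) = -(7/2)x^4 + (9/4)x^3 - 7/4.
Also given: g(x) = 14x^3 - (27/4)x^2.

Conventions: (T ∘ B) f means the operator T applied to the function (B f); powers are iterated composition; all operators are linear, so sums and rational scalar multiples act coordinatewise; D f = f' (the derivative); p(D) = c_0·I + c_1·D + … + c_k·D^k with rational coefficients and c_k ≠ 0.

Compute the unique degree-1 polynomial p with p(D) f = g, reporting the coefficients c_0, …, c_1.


D^0 f = -(7/2)x^4 + (9/4)x^3 - 7/4
D^1 f = -14x^3 + (27/4)x^2
matching coefficients of g against c_0 f + c_1 Df + … from the top degree down determines the c_i
solution: c_0 = 0, c_1 = -1

c_0 = 0, c_1 = -1


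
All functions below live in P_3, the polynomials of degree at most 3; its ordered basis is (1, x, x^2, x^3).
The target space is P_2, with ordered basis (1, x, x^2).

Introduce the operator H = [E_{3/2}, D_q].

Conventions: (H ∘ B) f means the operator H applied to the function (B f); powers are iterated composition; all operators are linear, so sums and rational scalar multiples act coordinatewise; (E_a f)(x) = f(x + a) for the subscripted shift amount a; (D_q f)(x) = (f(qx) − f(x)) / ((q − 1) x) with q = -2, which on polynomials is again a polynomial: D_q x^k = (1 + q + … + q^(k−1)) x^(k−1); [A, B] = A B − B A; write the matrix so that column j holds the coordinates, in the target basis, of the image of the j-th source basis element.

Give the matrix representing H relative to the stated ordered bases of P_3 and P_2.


image of 1: 0
image of x: 0
image of x^2: -9/2
image of x^3: (27/2)x
each image's coordinates form column j of the matrix

the matrix is [[0, 0, -9/2, 0]; [0, 0, 0, 27/2]; [0, 0, 0, 0]] (rows listed top to bottom)


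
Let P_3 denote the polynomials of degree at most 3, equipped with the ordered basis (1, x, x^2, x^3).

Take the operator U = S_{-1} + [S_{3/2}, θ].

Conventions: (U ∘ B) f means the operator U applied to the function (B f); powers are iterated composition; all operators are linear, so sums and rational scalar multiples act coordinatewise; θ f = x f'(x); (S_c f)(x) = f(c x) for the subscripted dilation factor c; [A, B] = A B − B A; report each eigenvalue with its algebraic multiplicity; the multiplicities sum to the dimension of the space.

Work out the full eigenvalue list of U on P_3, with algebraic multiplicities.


image of 1: 1
image of x: -x
image of x^2: x^2
image of x^3: -x^3
the matrix is upper triangular; its diagonal is (1, -1, 1, -1)
for a triangular matrix the eigenvalues are the diagonal entries, with algebraic multiplicity their repetition count

λ = -1 (multiplicity 2), λ = 1 (multiplicity 2)


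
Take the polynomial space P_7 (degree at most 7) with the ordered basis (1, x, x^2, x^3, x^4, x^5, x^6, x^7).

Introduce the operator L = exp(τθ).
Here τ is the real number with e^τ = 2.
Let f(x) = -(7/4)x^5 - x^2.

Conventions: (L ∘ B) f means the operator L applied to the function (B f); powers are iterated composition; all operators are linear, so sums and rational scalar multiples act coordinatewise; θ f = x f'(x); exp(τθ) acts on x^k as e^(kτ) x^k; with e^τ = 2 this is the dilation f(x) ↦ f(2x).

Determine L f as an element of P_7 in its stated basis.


exp(τθ) x^k = e^(kτ) x^k; with e^τ = 2 this sends x^k to 2^k x^k
x^2 ↦ 4 x^2
x^5 ↦ 32 x^5
applying this coordinatewise to f: exp(τθ) f = -56x^5 - 4x^2

the result is g(x) = -56x^5 - 4x^2


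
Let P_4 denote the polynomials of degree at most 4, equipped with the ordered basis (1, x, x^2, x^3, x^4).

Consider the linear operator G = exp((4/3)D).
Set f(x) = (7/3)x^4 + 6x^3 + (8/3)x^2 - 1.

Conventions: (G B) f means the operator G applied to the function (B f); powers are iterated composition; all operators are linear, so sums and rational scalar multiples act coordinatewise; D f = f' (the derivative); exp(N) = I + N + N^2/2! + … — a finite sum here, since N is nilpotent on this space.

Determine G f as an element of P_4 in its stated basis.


the image equals g(x) = (7/3)x^4 + (166/9)x^3 + (464/9)x^2 + (4960/81)x + 6157/243

order-1 term: (112/9)x^3 + 24x^2 + (64/9)x
order-2 term: (224/9)x^2 + 32x + 128/27
order-3 term: (1792/81)x + 128/9
order-4 term: 1792/243
the series for exp((4/3)D) f terminates at order 4
exp((4/3)D) f = (7/3)x^4 + (166/9)x^3 + (464/9)x^2 + (4960/81)x + 6157/243


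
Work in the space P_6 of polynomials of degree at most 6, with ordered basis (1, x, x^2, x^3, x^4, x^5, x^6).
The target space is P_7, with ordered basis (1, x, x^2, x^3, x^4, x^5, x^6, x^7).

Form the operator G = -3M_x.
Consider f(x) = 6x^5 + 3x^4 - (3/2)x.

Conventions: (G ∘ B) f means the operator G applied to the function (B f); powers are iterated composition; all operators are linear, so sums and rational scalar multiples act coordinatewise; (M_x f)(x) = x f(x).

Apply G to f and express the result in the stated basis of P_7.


g(x) = -18x^6 - 9x^5 + (9/2)x^2

M_x f = 6x^6 + 3x^5 - (3/2)x^2
(-3M_x) f = -18x^6 - 9x^5 + (9/2)x^2


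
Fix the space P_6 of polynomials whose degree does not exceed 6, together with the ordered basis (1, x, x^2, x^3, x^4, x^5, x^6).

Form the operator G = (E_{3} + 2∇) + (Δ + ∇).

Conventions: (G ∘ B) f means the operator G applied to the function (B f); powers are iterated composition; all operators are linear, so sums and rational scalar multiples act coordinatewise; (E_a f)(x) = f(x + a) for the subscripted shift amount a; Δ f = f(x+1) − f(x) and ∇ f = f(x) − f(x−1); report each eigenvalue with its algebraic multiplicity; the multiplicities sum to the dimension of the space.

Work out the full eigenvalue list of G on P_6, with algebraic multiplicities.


λ = 1 (multiplicity 7)

image of 1: 1
image of x: x + 7
image of x^2: x^2 + 14x + 7
image of x^3: x^3 + 21x^2 + 21x + 31
image of x^4: x^4 + 28x^3 + 42x^2 + 124x + 79
image of x^5: x^5 + 35x^4 + 70x^3 + 310x^2 + 395x + 247
image of x^6: x^6 + 42x^5 + 105x^4 + 620x^3 + 1185x^2 + 1482x + 727
the matrix is upper triangular; its diagonal is (1, 1, 1, 1, 1, 1, 1)
for a triangular matrix the eigenvalues are the diagonal entries, with algebraic multiplicity their repetition count


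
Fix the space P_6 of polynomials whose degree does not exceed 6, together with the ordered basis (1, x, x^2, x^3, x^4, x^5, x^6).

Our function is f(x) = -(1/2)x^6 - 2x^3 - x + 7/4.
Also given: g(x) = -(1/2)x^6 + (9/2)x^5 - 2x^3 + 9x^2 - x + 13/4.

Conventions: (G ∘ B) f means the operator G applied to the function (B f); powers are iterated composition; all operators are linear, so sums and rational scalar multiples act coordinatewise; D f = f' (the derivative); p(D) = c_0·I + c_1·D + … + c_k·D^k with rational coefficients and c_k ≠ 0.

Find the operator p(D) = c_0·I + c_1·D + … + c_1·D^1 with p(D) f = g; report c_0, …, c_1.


D^0 f = -(1/2)x^6 - 2x^3 - x + 7/4
D^1 f = -3x^5 - 6x^2 - 1
matching coefficients of g against c_0 f + c_1 Df + … from the top degree down determines the c_i
solution: c_0 = 1, c_1 = -3/2

p(D) = I − (3/2)·D, i.e. c_0 = 1, c_1 = -3/2


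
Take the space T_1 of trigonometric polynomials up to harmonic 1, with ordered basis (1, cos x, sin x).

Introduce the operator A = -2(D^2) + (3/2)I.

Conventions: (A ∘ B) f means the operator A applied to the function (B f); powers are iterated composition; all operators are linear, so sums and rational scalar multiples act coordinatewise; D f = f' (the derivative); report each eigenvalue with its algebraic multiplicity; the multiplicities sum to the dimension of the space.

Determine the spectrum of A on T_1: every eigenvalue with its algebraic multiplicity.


λ = 3/2 (multiplicity 1), λ = 7/2 (multiplicity 2)

image of 1: 3/2
image of cos x: (7/2)cos x
image of sin x: (7/2)sin x
the matrix is diagonal; its diagonal is (3/2, 7/2, 7/2)
for a triangular matrix the eigenvalues are the diagonal entries, with algebraic multiplicity their repetition count


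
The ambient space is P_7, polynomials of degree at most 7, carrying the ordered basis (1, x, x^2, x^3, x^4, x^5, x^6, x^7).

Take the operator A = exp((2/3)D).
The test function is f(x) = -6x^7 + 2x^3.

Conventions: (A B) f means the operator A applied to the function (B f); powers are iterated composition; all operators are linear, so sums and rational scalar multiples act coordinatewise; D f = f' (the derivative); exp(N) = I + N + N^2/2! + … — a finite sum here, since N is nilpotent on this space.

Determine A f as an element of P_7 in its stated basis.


order-1 term: -28x^6 + 4x^2
order-2 term: -56x^5 + (8/3)x
order-3 term: -(560/9)x^4 + 16/27
order-4 term: -(1120/27)x^3
order-5 term: -(448/27)x^2
order-6 term: -(896/243)x
order-7 term: -256/729
the series for exp((2/3)D) f terminates at order 7
exp((2/3)D) f = -6x^7 - 28x^6 - 56x^5 - (560/9)x^4 - (1066/27)x^3 - (340/27)x^2 - (248/243)x + 176/729

g(x) = -6x^7 - 28x^6 - 56x^5 - (560/9)x^4 - (1066/27)x^3 - (340/27)x^2 - (248/243)x + 176/729


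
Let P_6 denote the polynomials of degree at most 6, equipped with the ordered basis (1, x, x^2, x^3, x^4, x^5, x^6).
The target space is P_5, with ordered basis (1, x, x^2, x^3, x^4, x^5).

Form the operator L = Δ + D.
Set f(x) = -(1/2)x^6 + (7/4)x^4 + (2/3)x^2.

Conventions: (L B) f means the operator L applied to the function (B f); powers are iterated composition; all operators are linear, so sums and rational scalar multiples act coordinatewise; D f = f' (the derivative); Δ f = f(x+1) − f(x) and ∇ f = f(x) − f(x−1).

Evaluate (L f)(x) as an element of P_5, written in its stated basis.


Δ f = -3x^5 - (15/2)x^4 - 3x^3 + 3x^2 + (16/3)x + 23/12
D f = -3x^5 + 7x^3 + (4/3)x
(Δ + D) f = -6x^5 - (15/2)x^4 + 4x^3 + 3x^2 + (20/3)x + 23/12

the image equals g(x) = -6x^5 - (15/2)x^4 + 4x^3 + 3x^2 + (20/3)x + 23/12


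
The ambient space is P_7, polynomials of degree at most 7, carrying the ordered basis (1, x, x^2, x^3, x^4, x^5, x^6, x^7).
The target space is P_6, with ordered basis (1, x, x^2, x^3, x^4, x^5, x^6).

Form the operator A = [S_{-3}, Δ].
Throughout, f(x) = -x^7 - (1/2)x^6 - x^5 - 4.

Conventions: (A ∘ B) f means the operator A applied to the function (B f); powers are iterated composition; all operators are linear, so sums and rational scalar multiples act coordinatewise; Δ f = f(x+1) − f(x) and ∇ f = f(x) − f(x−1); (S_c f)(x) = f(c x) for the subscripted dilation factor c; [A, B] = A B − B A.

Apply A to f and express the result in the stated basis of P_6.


Δ f = -7x^6 - 24x^5 - (95/2)x^4 - 55x^3 - (77/2)x^2 - 15x - 5/2
S_{-3} Δ f = -5103x^6 + 5832x^5 - (7695/2)x^4 + 1485x^3 - (693/2)x^2 + 45x - 5/2
S_{-3} f = 2187x^7 - (729/2)x^6 + 243x^5 - 4
Δ S_{-3} f = 15309x^6 + 43740x^5 + (144585/2)x^4 + 71685x^3 + (85779/2)x^2 + 14337x + 4131/2
[S_{-3}, Δ] f = -20412x^6 - 37908x^5 - 76140x^4 - 70200x^3 - 43236x^2 - 14292x - 2068

g(x) = -20412x^6 - 37908x^5 - 76140x^4 - 70200x^3 - 43236x^2 - 14292x - 2068


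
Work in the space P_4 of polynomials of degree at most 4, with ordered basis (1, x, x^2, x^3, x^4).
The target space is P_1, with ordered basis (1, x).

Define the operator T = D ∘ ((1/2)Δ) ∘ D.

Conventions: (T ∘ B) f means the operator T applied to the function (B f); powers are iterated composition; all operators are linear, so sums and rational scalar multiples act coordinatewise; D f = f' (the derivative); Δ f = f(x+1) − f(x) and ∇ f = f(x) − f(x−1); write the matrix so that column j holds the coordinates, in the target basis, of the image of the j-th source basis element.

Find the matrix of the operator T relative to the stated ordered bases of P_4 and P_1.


the matrix is [[0, 0, 0, 3, 6]; [0, 0, 0, 0, 12]] (rows listed top to bottom)

image of 1: 0
image of x: 0
image of x^2: 0
image of x^3: 3
image of x^4: 12x + 6
each image's coordinates form column j of the matrix


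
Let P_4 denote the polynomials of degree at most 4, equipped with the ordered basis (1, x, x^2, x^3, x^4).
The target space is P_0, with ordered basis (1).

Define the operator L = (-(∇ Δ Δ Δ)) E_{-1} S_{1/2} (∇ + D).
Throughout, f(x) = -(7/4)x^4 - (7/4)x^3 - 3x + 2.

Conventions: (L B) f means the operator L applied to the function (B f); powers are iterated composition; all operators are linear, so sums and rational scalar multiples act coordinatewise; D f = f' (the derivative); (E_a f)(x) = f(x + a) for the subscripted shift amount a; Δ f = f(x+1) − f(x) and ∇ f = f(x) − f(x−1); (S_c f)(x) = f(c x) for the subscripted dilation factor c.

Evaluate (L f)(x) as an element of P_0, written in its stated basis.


∇ f = -7x^3 + (21/4)x^2 - (7/4)x - 3
D f = -7x^3 - (21/4)x^2 - 3
(∇ + D) f = -14x^3 - (7/4)x - 6
S_{1/2} (∇ + D) f = -(7/4)x^3 - (7/8)x - 6
E_{-1} S_{1/2} (∇ + D) f = -(7/4)x^3 + (21/4)x^2 - (49/8)x - 27/8
Δ (E_{-1} S_{1/2}) (∇ + D) f = -(21/4)x^2 + (21/4)x - 21/8
Δ Δ (E_{-1} S_{1/2}) (∇ + D) f = -(21/2)x
Δ Δ Δ (E_{-1} S_{1/2}) (∇ + D) f = -21/2
∇ (Δ Δ Δ) (E_{-1} S_{1/2}) (∇ + D) f = 0
(-(∇ Δ Δ Δ)) (E_{-1} S_{1/2}) (∇ + D) f = 0

the image equals g(x) = 0


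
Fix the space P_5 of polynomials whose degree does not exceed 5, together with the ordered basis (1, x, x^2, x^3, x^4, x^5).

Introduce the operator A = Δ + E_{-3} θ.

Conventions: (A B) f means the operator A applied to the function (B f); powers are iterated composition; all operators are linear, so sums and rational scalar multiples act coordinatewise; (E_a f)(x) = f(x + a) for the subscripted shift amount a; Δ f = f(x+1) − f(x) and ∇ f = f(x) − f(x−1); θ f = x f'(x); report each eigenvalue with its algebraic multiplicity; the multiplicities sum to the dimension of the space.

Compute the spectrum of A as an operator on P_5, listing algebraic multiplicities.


λ = 0 (multiplicity 1), λ = 1 (multiplicity 1), λ = 2 (multiplicity 1), λ = 3 (multiplicity 1), λ = 4 (multiplicity 1), λ = 5 (multiplicity 1)

image of 1: 0
image of x: x - 2
image of x^2: 2x^2 - 10x + 19
image of x^3: 3x^3 - 24x^2 + 84x - 80
image of x^4: 4x^4 - 44x^3 + 222x^2 - 428x + 325
image of x^5: 5x^5 - 70x^4 + 460x^3 - 1340x^2 + 2030x - 1214
the matrix is upper triangular; its diagonal is (0, 1, 2, 3, 4, 5)
for a triangular matrix the eigenvalues are the diagonal entries, with algebraic multiplicity their repetition count


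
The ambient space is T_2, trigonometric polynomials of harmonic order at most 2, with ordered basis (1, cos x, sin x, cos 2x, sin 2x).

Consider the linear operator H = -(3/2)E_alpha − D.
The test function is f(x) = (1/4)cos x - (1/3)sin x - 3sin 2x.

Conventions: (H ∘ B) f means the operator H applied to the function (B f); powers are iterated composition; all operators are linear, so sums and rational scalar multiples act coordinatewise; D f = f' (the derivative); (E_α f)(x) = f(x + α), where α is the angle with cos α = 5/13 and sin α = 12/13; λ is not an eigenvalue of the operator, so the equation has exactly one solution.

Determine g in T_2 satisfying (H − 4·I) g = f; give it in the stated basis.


write g with unknown coordinates in the stated basis and equate coefficients in (H − 4·I) g = f
solving from the highest basis element down gives g = -(121/1662)cos x + (29/831)sin x - (6216/12209)cos 2x + (5970/12209)sin 2x
check: H g = -(137/3324)cos x - (161/831)sin x - (24864/12209)cos 2x - (12747/12209)sin 2x
so H g − 4·g = (1/4)cos x - (1/3)sin x - 3sin 2x = f ✓

the result is g(x) = -(121/1662)cos x + (29/831)sin x - (6216/12209)cos 2x + (5970/12209)sin 2x


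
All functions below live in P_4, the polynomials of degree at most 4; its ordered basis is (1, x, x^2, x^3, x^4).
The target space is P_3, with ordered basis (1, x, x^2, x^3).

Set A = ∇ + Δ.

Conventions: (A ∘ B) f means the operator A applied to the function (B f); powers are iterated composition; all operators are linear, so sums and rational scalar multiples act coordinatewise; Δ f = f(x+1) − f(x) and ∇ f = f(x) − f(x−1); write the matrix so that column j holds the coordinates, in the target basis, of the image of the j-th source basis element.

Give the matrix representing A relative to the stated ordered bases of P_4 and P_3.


the matrix is [[0, 2, 0, 2, 0]; [0, 0, 4, 0, 8]; [0, 0, 0, 6, 0]; [0, 0, 0, 0, 8]] (rows listed top to bottom)

image of 1: 0
image of x: 2
image of x^2: 4x
image of x^3: 6x^2 + 2
image of x^4: 8x^3 + 8x
each image's coordinates form column j of the matrix


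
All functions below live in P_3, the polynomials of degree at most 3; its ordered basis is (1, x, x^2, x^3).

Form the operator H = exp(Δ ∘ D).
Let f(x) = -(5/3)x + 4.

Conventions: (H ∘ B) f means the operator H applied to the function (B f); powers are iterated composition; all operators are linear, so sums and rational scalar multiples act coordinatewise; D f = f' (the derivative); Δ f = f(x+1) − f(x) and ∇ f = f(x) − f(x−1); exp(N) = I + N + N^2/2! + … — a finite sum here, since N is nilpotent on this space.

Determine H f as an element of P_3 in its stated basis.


g(x) = -(5/3)x + 4

the series for exp(Δ ∘ D) f terminates at order 0
exp(Δ ∘ D) f = -(5/3)x + 4


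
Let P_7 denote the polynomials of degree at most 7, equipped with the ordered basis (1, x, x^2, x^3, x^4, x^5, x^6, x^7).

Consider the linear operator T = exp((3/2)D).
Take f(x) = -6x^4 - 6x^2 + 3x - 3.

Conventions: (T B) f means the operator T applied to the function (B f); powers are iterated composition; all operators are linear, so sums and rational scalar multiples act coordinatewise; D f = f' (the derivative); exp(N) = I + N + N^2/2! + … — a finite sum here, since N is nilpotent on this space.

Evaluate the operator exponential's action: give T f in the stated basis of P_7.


order-1 term: -36x^3 - 18x + 9/2
order-2 term: -81x^2 - 27/2
order-3 term: -81x
order-4 term: -243/8
the series for exp((3/2)D) f terminates at order 4
exp((3/2)D) f = -6x^4 - 36x^3 - 87x^2 - 96x - 339/8

the image equals g(x) = -6x^4 - 36x^3 - 87x^2 - 96x - 339/8


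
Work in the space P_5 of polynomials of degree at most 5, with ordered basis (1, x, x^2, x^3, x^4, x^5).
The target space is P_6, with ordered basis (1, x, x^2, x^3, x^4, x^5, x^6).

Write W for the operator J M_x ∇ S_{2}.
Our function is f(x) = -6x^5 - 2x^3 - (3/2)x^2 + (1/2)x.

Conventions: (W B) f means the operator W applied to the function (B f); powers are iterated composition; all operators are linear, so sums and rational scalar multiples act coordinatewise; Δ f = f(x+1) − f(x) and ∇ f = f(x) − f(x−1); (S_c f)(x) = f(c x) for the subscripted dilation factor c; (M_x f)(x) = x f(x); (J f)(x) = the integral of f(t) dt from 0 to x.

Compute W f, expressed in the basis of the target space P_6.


S_{2} f = -192x^5 - 16x^3 - 6x^2 + x
∇ S_{2} f = -960x^4 + 1920x^3 - 1968x^2 + 996x - 201
M_x (∇ S_{2}) f = -960x^5 + 1920x^4 - 1968x^3 + 996x^2 - 201x
J M_x (∇ S_{2}) f = -160x^6 + 384x^5 - 492x^4 + 332x^3 - (201/2)x^2

g(x) = -160x^6 + 384x^5 - 492x^4 + 332x^3 - (201/2)x^2


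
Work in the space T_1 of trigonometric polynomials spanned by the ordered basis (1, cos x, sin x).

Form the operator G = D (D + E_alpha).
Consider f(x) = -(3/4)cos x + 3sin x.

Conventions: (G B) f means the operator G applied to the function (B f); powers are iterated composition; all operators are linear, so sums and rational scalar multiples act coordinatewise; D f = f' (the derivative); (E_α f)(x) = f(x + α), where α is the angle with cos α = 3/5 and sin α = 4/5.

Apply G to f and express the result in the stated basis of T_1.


D f = 3cos x + (3/4)sin x
E_alpha f = (39/20)cos x + (12/5)sin x
(D + E_alpha) f = (99/20)cos x + (63/20)sin x
D (D + E_alpha) f = (63/20)cos x - (99/20)sin x

the result is g(x) = (63/20)cos x - (99/20)sin x


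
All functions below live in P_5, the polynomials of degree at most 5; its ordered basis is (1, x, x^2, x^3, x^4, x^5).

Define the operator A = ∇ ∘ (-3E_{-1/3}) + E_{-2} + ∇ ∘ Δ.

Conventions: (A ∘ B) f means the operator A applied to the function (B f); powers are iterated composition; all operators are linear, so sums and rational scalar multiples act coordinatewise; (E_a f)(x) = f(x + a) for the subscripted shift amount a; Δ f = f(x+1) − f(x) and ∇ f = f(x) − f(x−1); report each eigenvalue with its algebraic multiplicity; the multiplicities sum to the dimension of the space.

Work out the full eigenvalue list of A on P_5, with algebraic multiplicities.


image of 1: 1
image of x: x - 5
image of x^2: x^2 - 10x + 11
image of x^3: x^3 - 15x^2 + 33x - 15
image of x^4: x^4 - 20x^3 + 66x^2 - 60x + 247/9
image of x^5: x^5 - 25x^4 + 110x^3 - 150x^2 + (1235/9)x - 1205/27
the matrix is upper triangular; its diagonal is (1, 1, 1, 1, 1, 1)
for a triangular matrix the eigenvalues are the diagonal entries, with algebraic multiplicity their repetition count

λ = 1 (multiplicity 6)


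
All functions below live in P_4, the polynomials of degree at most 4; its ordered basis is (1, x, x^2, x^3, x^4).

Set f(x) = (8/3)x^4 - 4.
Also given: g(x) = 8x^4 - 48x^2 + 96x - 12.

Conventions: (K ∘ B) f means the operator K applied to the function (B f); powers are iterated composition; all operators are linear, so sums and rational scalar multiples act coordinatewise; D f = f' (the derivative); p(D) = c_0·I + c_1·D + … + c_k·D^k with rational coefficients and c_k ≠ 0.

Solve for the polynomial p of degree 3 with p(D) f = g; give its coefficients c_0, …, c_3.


D^0 f = (8/3)x^4 - 4
D^1 f = (32/3)x^3
D^2 f = 32x^2
D^3 f = 64x
matching coefficients of g against c_0 f + c_1 Df + … from the top degree down determines the c_i
solution: c_0 = 3, c_1 = 0, c_2 = -3/2, c_3 = 3/2

c_0 = 3, c_1 = 0, c_2 = -3/2, c_3 = 3/2


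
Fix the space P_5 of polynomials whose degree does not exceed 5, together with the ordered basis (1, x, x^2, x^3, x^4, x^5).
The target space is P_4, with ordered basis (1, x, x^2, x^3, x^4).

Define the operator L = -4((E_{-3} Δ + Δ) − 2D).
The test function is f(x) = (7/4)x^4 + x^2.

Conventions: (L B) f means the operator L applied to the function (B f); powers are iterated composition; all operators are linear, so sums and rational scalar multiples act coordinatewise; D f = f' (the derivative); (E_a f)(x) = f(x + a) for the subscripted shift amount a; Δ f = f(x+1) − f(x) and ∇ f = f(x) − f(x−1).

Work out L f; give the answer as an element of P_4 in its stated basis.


Δ f = 7x^3 + (21/2)x^2 + 9x + 11/4
E_{-3} Δ f = 7x^3 - (105/2)x^2 + 135x - 475/4
Δ f = 7x^3 + (21/2)x^2 + 9x + 11/4
(E_{-3} Δ + Δ) f = 14x^3 - 42x^2 + 144x - 116
D f = 7x^3 + 2x
(-2D) f = -14x^3 - 4x
((E_{-3} Δ + Δ) − 2D) f = -42x^2 + 140x - 116
(-4((E_{-3} Δ + Δ) − 2D)) f = 168x^2 - 560x + 464

g(x) = 168x^2 - 560x + 464


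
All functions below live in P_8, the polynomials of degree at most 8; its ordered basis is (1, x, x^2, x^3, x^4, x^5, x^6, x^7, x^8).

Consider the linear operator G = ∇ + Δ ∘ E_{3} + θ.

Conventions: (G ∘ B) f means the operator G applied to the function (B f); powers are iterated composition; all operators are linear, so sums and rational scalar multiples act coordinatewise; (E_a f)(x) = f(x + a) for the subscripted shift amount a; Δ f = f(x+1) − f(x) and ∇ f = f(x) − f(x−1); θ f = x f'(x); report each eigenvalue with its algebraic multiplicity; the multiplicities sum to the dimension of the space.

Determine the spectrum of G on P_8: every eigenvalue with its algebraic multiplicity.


image of 1: 0
image of x: x + 2
image of x^2: 2x^2 + 4x + 6
image of x^3: 3x^3 + 6x^2 + 18x + 38
image of x^4: 4x^4 + 8x^3 + 36x^2 + 152x + 174
image of x^5: 5x^5 + 10x^4 + 60x^3 + 380x^2 + 870x + 782
image of x^6: 6x^6 + 12x^5 + 90x^4 + 760x^3 + 2610x^2 + 4692x + 3366
image of x^7: 7x^7 + 14x^6 + 126x^5 + 1330x^4 + 6090x^3 + 16422x^2 + 23562x + 14198
image of x^8: 8x^8 + 16x^7 + 168x^6 + 2128x^5 + 12180x^4 + 43792x^3 + 94248x^2 + 113584x + 58974
the matrix is upper triangular; its diagonal is (0, 1, 2, 3, 4, 5, 6, 7, 8)
for a triangular matrix the eigenvalues are the diagonal entries, with algebraic multiplicity their repetition count

λ = 0 (multiplicity 1), λ = 1 (multiplicity 1), λ = 2 (multiplicity 1), λ = 3 (multiplicity 1), λ = 4 (multiplicity 1), λ = 5 (multiplicity 1), λ = 6 (multiplicity 1), λ = 7 (multiplicity 1), λ = 8 (multiplicity 1)


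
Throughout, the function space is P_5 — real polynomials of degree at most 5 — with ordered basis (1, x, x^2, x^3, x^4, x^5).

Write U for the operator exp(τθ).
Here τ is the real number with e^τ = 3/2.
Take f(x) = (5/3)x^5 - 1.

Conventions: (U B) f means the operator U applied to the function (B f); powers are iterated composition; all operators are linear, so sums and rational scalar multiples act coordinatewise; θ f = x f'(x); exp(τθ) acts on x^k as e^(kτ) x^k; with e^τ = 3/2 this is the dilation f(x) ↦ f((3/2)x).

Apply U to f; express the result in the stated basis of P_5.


g(x) = (405/32)x^5 - 1

exp(τθ) x^k = e^(kτ) x^k; with e^τ = 3/2 this sends x^k to (3/2)^k x^k
x^5 ↦ 243/32 x^5
applying this coordinatewise to f: exp(τθ) f = (405/32)x^5 - 1


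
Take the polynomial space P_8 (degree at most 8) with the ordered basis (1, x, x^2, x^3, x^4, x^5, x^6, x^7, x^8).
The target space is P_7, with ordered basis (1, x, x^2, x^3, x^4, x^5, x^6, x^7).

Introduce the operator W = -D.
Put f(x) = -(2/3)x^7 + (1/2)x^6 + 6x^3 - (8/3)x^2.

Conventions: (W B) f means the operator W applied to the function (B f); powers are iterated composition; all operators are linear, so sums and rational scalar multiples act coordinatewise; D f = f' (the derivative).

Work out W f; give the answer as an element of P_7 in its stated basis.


the image equals g(x) = (14/3)x^6 - 3x^5 - 18x^2 + (16/3)x

D f = -(14/3)x^6 + 3x^5 + 18x^2 - (16/3)x
(-D) f = (14/3)x^6 - 3x^5 - 18x^2 + (16/3)x


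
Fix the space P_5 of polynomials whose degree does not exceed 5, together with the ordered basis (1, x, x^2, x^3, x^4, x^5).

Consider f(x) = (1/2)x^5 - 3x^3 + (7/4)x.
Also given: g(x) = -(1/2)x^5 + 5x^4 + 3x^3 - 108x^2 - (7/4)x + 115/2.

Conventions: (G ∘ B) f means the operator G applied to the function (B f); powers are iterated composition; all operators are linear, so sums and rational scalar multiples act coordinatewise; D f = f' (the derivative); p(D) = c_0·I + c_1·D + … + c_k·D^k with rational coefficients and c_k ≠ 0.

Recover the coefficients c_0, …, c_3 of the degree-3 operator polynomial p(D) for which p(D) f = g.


D^0 f = (1/2)x^5 - 3x^3 + (7/4)x
D^1 f = (5/2)x^4 - 9x^2 + 7/4
D^2 f = 10x^3 - 18x
D^3 f = 30x^2 - 18
matching coefficients of g against c_0 f + c_1 Df + … from the top degree down determines the c_i
solution: c_0 = -1, c_1 = 2, c_2 = 0, c_3 = -3

p(D) = -I + 2·D − 3·D^3, i.e. c_0 = -1, c_1 = 2, c_2 = 0, c_3 = -3


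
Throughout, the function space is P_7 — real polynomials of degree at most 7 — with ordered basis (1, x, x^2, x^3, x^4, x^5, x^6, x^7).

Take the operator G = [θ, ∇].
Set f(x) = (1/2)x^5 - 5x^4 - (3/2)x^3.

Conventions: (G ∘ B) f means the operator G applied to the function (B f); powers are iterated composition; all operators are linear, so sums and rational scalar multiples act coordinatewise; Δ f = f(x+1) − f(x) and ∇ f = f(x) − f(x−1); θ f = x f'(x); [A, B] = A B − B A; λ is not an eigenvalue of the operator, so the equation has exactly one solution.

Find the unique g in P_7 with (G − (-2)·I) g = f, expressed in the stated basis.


the result is g(x) = (1/4)x^5 - (15/8)x^4 - 7x^3 + (9/2)x^2 + (47/4)x - 19/4

write g with unknown coordinates in the stated basis and equate coefficients in (G − (-2)·I) g = f
solving from the highest basis element down gives g = (1/4)x^5 - (15/8)x^4 - 7x^3 + (9/2)x^2 + (47/4)x - 19/4
check: G g = -(5/4)x^4 + (25/2)x^3 - 9x^2 - (47/2)x + 19/2
so G g − (-2)·g = (1/2)x^5 - 5x^4 - (3/2)x^3 = f ✓


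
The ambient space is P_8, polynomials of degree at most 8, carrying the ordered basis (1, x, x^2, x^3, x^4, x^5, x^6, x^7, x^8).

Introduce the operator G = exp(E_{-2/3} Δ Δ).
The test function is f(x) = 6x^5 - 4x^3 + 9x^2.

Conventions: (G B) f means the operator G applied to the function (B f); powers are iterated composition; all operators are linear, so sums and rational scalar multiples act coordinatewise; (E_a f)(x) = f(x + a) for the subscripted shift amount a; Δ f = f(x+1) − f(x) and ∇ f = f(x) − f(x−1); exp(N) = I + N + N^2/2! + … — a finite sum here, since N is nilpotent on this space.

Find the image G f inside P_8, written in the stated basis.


order-1 term: 120x^3 + 120x^2 + 76x + 310/9
order-2 term: 360x + 240
the series for exp(E_{-2/3} Δ Δ) f terminates at order 2
exp(E_{-2/3} Δ Δ) f = 6x^5 + 116x^3 + 129x^2 + 436x + 2470/9

the image equals g(x) = 6x^5 + 116x^3 + 129x^2 + 436x + 2470/9


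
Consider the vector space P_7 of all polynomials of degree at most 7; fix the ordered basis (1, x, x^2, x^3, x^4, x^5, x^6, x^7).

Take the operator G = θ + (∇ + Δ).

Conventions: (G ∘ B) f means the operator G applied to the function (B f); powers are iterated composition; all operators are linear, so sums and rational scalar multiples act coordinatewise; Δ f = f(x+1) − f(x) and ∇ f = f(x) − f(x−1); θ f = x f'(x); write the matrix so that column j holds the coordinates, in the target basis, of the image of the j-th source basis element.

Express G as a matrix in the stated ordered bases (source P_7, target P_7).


image of 1: 0
image of x: x + 2
image of x^2: 2x^2 + 4x
image of x^3: 3x^3 + 6x^2 + 2
image of x^4: 4x^4 + 8x^3 + 8x
image of x^5: 5x^5 + 10x^4 + 20x^2 + 2
image of x^6: 6x^6 + 12x^5 + 40x^3 + 12x
image of x^7: 7x^7 + 14x^6 + 70x^4 + 42x^2 + 2
each image's coordinates form column j of the matrix

the matrix is [[0, 2, 0, 2, 0, 2, 0, 2]; [0, 1, 4, 0, 8, 0, 12, 0]; [0, 0, 2, 6, 0, 20, 0, 42]; [0, 0, 0, 3, 8, 0, 40, 0]; [0, 0, 0, 0, 4, 10, 0, 70]; [0, 0, 0, 0, 0, 5, 12, 0]; [0, 0, 0, 0, 0, 0, 6, 14]; [0, 0, 0, 0, 0, 0, 0, 7]] (rows listed top to bottom)


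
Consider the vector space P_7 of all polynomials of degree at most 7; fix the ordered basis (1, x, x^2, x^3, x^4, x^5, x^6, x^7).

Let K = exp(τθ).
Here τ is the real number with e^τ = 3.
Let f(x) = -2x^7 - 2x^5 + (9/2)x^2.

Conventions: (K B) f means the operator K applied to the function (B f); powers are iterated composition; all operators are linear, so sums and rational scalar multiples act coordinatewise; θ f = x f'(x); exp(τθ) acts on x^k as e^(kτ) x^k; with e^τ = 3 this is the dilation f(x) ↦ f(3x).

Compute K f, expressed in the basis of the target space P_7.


g(x) = -4374x^7 - 486x^5 + (81/2)x^2

exp(τθ) x^k = e^(kτ) x^k; with e^τ = 3 this sends x^k to 3^k x^k
x^2 ↦ 9 x^2
x^5 ↦ 243 x^5
x^7 ↦ 2187 x^7
applying this coordinatewise to f: exp(τθ) f = -4374x^7 - 486x^5 + (81/2)x^2


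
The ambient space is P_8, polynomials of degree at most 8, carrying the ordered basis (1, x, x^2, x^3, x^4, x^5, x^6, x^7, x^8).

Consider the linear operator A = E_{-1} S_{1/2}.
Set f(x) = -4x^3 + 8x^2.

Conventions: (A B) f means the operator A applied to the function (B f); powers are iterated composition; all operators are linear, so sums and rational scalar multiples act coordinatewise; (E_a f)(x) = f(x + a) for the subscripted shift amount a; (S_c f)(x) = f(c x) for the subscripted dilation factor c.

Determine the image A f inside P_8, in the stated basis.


the result is g(x) = -(1/2)x^3 + (7/2)x^2 - (11/2)x + 5/2

S_{1/2} f = -(1/2)x^3 + 2x^2
E_{-1} S_{1/2} f = -(1/2)x^3 + (7/2)x^2 - (11/2)x + 5/2


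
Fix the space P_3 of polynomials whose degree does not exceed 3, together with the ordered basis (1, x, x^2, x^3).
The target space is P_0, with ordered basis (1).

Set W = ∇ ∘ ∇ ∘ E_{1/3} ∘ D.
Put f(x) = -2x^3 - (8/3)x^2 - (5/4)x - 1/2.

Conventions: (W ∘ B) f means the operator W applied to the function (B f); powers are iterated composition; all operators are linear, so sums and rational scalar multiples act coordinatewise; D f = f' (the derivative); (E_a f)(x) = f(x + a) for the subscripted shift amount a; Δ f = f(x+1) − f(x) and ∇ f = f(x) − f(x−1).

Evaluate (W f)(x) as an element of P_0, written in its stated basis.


the result is g(x) = -12

D f = -6x^2 - (16/3)x - 5/4
E_{1/3} D f = -6x^2 - (28/3)x - 133/36
∇ (E_{1/3} ∘ D) f = -12x - 10/3
∇ (∇ ∘ E_{1/3} ∘ D) f = -12


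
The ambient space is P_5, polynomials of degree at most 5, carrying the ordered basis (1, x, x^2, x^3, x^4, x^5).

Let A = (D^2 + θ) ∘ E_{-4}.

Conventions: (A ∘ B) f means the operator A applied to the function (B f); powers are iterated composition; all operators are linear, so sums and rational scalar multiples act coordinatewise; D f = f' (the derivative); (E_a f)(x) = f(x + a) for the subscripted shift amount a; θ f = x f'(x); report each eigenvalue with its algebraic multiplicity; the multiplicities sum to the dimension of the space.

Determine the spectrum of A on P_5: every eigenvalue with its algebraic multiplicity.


image of 1: 0
image of x: x
image of x^2: 2x^2 - 8x + 2
image of x^3: 3x^3 - 24x^2 + 54x - 24
image of x^4: 4x^4 - 48x^3 + 204x^2 - 352x + 192
image of x^5: 5x^5 - 80x^4 + 500x^3 - 1520x^2 + 2240x - 1280
the matrix is upper triangular; its diagonal is (0, 1, 2, 3, 4, 5)
for a triangular matrix the eigenvalues are the diagonal entries, with algebraic multiplicity their repetition count

λ = 0 (multiplicity 1), λ = 1 (multiplicity 1), λ = 2 (multiplicity 1), λ = 3 (multiplicity 1), λ = 4 (multiplicity 1), λ = 5 (multiplicity 1)


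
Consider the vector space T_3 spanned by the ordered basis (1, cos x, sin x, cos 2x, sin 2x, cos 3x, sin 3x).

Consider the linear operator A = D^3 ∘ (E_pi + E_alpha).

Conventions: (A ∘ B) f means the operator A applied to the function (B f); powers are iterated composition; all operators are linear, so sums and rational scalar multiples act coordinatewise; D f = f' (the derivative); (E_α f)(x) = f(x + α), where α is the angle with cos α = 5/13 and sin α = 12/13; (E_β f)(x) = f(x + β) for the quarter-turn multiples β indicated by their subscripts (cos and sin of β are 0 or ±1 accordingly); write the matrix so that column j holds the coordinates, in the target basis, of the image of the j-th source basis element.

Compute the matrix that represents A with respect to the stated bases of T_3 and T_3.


image of 1: 0
image of cos x: (12/13)cos x - (8/13)sin x
image of sin x: (8/13)cos x + (12/13)sin x
image of cos 2x: (960/169)cos 2x + (400/169)sin 2x
image of sin 2x: -(400/169)cos 2x + (960/169)sin 2x
image of cos 3x: -(22356/2197)cos 3x - (114264/2197)sin 3x
image of sin 3x: (114264/2197)cos 3x - (22356/2197)sin 3x
each image's coordinates form column j of the matrix

the matrix is [[0, 0, 0, 0, 0, 0, 0]; [0, 12/13, 8/13, 0, 0, 0, 0]; [0, -8/13, 12/13, 0, 0, 0, 0]; [0, 0, 0, 960/169, -400/169, 0, 0]; [0, 0, 0, 400/169, 960/169, 0, 0]; [0, 0, 0, 0, 0, -22356/2197, 114264/2197]; [0, 0, 0, 0, 0, -114264/2197, -22356/2197]] (rows listed top to bottom)


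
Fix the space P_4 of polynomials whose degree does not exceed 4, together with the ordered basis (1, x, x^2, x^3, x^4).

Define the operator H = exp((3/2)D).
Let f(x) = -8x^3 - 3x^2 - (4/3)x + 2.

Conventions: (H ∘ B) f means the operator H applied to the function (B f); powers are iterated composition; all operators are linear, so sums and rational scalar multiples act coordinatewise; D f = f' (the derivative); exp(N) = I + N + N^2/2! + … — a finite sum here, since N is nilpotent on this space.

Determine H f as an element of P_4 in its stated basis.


order-1 term: -36x^2 - 9x - 2
order-2 term: -54x - 27/4
order-3 term: -27
the series for exp((3/2)D) f terminates at order 3
exp((3/2)D) f = -8x^3 - 39x^2 - (193/3)x - 135/4

the image equals g(x) = -8x^3 - 39x^2 - (193/3)x - 135/4


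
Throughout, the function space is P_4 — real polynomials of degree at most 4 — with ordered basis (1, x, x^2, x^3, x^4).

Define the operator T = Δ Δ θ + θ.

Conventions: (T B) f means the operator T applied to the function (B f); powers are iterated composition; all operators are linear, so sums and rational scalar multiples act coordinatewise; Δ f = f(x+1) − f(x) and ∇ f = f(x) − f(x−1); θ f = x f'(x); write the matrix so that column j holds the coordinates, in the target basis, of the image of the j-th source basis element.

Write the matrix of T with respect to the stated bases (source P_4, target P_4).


the matrix is [[0, 0, 4, 18, 56]; [0, 1, 0, 18, 96]; [0, 0, 2, 0, 48]; [0, 0, 0, 3, 0]; [0, 0, 0, 0, 4]] (rows listed top to bottom)

image of 1: 0
image of x: x
image of x^2: 2x^2 + 4
image of x^3: 3x^3 + 18x + 18
image of x^4: 4x^4 + 48x^2 + 96x + 56
each image's coordinates form column j of the matrix


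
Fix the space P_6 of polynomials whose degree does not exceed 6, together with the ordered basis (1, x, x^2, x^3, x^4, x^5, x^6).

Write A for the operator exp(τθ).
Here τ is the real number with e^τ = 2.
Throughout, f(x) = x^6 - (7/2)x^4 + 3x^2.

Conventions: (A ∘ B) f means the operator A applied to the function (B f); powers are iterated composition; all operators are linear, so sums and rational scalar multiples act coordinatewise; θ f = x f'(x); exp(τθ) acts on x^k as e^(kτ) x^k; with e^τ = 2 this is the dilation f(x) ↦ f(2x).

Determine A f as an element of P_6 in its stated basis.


exp(τθ) x^k = e^(kτ) x^k; with e^τ = 2 this sends x^k to 2^k x^k
x^2 ↦ 4 x^2
x^4 ↦ 16 x^4
x^6 ↦ 64 x^6
applying this coordinatewise to f: exp(τθ) f = 64x^6 - 56x^4 + 12x^2

g(x) = 64x^6 - 56x^4 + 12x^2


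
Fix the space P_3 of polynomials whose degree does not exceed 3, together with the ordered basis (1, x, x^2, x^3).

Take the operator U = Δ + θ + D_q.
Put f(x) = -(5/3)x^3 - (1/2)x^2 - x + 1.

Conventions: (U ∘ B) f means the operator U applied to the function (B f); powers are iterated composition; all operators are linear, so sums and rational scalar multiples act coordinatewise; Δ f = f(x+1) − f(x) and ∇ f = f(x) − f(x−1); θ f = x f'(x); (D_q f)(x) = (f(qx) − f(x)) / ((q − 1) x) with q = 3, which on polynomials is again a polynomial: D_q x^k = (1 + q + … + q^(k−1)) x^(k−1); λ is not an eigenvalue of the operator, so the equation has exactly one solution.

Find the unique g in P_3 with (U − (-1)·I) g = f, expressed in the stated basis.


g(x) = -(5/12)x^3 + (37/18)x^2 - (145/24)x + 103/9

write g with unknown coordinates in the stated basis and equate coefficients in (U − (-1)·I) g = f
solving from the highest basis element down gives g = -(5/12)x^3 + (37/18)x^2 - (145/24)x + 103/9
check: U g = -(5/4)x^3 - (23/9)x^2 + (121/24)x - 94/9
so U g − (-1)·g = -(5/3)x^3 - (1/2)x^2 - x + 1 = f ✓
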